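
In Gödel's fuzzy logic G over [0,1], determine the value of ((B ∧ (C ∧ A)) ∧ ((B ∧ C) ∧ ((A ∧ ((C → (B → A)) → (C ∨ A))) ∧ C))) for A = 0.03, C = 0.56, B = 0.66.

(C ∧ A) = min(0.56, 0.03) = 0.03
(B ∧ (C ∧ A)) = min(0.66, 0.03) = 0.03
(B ∧ C) = min(0.66, 0.56) = 0.56
(B → A): 0.66 > 0.03, so result = 0.03
(C → (B → A)): 0.56 > 0.03, so result = 0.03
(C ∨ A) = max(0.56, 0.03) = 0.56
((C → (B → A)) → (C ∨ A)): 0.03 ≤ 0.56, so result = 1
(A ∧ ((C → (B → A)) → (C ∨ A))) = min(0.03, 1) = 0.03
((A ∧ ((C → (B → A)) → (C ∨ A))) ∧ C) = min(0.03, 0.56) = 0.03
((B ∧ C) ∧ ((A ∧ ((C → (B → A)) → (C ∨ A))) ∧ C)) = min(0.56, 0.03) = 0.03
((B ∧ (C ∧ A)) ∧ ((B ∧ C) ∧ ((A ∧ ((C → (B → A)) → (C ∨ A))) ∧ C))) = min(0.03, 0.03) = 0.03

0.03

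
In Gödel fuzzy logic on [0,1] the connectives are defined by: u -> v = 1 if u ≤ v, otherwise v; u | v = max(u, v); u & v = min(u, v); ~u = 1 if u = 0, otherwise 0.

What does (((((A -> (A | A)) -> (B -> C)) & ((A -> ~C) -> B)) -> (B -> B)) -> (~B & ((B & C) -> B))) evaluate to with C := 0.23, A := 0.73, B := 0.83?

(A | A) = max(0.73, 0.73) = 0.73
(A -> (A | A)): 0.73 ≤ 0.73, so result = 1
(B -> C): 0.83 > 0.23, so result = 0.23
((A -> (A | A)) -> (B -> C)): 1 > 0.23, so result = 0.23
~C: Gödel ¬ of 0.23 = 0 (operand ≠ 0)
(A -> ~C): 0.73 > 0, so result = 0
((A -> ~C) -> B): 0 ≤ 0.83, so result = 1
(((A -> (A | A)) -> (B -> C)) & ((A -> ~C) -> B)) = min(0.23, 1) = 0.23
(B -> B): 0.83 ≤ 0.83, so result = 1
((((A -> (A | A)) -> (B -> C)) & ((A -> ~C) -> B)) -> (B -> B)): 0.23 ≤ 1, so result = 1
~B: Gödel ¬ of 0.83 = 0 (operand ≠ 0)
(B & C) = min(0.83, 0.23) = 0.23
((B & C) -> B): 0.23 ≤ 0.83, so result = 1
(~B & ((B & C) -> B)) = min(0, 1) = 0
(((((A -> (A | A)) -> (B -> C)) & ((A -> ~C) -> B)) -> (B -> B)) -> (~B & ((B & C) -> B))): 1 > 0, so result = 0

0.00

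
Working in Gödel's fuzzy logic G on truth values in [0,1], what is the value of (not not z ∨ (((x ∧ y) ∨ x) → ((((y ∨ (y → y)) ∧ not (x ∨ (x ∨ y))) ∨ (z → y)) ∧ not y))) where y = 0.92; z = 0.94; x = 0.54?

1.00

not z: Gödel ¬ of 0.94 = 0 (operand ≠ 0)
not not z: Gödel ¬ of 0 = 1 (operand is 0)
(x ∧ y) = min(0.54, 0.92) = 0.54
((x ∧ y) ∨ x) = max(0.54, 0.54) = 0.54
(y → y): 0.92 ≤ 0.92, so result = 1
(y ∨ (y → y)) = max(0.92, 1) = 1
(x ∨ y) = max(0.54, 0.92) = 0.92
(x ∨ (x ∨ y)) = max(0.54, 0.92) = 0.92
not (x ∨ (x ∨ y)): Gödel ¬ of 0.92 = 0 (operand ≠ 0)
((y ∨ (y → y)) ∧ not (x ∨ (x ∨ y))) = min(1, 0) = 0
(z → y): 0.94 > 0.92, so result = 0.92
(((y ∨ (y → y)) ∧ not (x ∨ (x ∨ y))) ∨ (z → y)) = max(0, 0.92) = 0.92
not y: Gödel ¬ of 0.92 = 0 (operand ≠ 0)
((((y ∨ (y → y)) ∧ not (x ∨ (x ∨ y))) ∨ (z → y)) ∧ not y) = min(0.92, 0) = 0
(((x ∧ y) ∨ x) → ((((y ∨ (y → y)) ∧ not (x ∨ (x ∨ y))) ∨ (z → y)) ∧ not y)): 0.54 > 0, so result = 0
(not not z ∨ (((x ∧ y) ∨ x) → ((((y ∨ (y → y)) ∧ not (x ∨ (x ∨ y))) ∨ (z → y)) ∧ not y))) = max(1, 0) = 1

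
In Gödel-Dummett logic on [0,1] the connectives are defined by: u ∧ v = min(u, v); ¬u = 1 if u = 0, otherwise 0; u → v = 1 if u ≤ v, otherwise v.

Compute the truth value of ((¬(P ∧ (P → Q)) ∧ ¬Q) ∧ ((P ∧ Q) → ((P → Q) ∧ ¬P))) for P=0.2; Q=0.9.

(P → Q): 0.2 ≤ 0.9, so result = 1
(P ∧ (P → Q)) = min(0.2, 1) = 0.2
¬(P ∧ (P → Q)): Gödel ¬ of 0.2 = 0 (operand ≠ 0)
¬Q: Gödel ¬ of 0.9 = 0 (operand ≠ 0)
(¬(P ∧ (P → Q)) ∧ ¬Q) = min(0, 0) = 0
(P ∧ Q) = min(0.2, 0.9) = 0.2
(P → Q): 0.2 ≤ 0.9, so result = 1
¬P: Gödel ¬ of 0.2 = 0 (operand ≠ 0)
((P → Q) ∧ ¬P) = min(1, 0) = 0
((P ∧ Q) → ((P → Q) ∧ ¬P)): 0.2 > 0, so result = 0
((¬(P ∧ (P → Q)) ∧ ¬Q) ∧ ((P ∧ Q) → ((P → Q) ∧ ¬P))) = min(0, 0) = 0

0.00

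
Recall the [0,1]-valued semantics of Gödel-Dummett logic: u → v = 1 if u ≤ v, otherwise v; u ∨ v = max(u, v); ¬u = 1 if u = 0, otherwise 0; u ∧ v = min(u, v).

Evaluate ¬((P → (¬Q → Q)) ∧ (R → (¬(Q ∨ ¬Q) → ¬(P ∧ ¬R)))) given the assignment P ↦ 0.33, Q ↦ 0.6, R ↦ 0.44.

¬Q: Gödel ¬ of 0.6 = 0 (operand ≠ 0)
(¬Q → Q): 0 ≤ 0.6, so result = 1
(P → (¬Q → Q)): 0.33 ≤ 1, so result = 1
¬Q: Gödel ¬ of 0.6 = 0 (operand ≠ 0)
(Q ∨ ¬Q) = max(0.6, 0) = 0.6
¬(Q ∨ ¬Q): Gödel ¬ of 0.6 = 0 (operand ≠ 0)
¬R: Gödel ¬ of 0.44 = 0 (operand ≠ 0)
(P ∧ ¬R) = min(0.33, 0) = 0
¬(P ∧ ¬R): Gödel ¬ of 0 = 1 (operand is 0)
(¬(Q ∨ ¬Q) → ¬(P ∧ ¬R)): 0 ≤ 1, so result = 1
(R → (¬(Q ∨ ¬Q) → ¬(P ∧ ¬R))): 0.44 ≤ 1, so result = 1
((P → (¬Q → Q)) ∧ (R → (¬(Q ∨ ¬Q) → ¬(P ∧ ¬R)))) = min(1, 1) = 1
¬((P → (¬Q → Q)) ∧ (R → (¬(Q ∨ ¬Q) → ¬(P ∧ ¬R)))): Gödel ¬ of 1 = 0 (operand ≠ 0)

0.00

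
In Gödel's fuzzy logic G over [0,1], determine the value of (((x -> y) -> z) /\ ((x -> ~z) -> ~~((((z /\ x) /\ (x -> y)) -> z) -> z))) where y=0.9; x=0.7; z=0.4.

(x -> y): 0.7 ≤ 0.9, so result = 1
((x -> y) -> z): 1 > 0.4, so result = 0.4
~z: Gödel ¬ of 0.4 = 0 (operand ≠ 0)
(x -> ~z): 0.7 > 0, so result = 0
(z /\ x) = min(0.4, 0.7) = 0.4
(x -> y): 0.7 ≤ 0.9, so result = 1
((z /\ x) /\ (x -> y)) = min(0.4, 1) = 0.4
(((z /\ x) /\ (x -> y)) -> z): 0.4 ≤ 0.4, so result = 1
((((z /\ x) /\ (x -> y)) -> z) -> z): 1 > 0.4, so result = 0.4
~((((z /\ x) /\ (x -> y)) -> z) -> z): Gödel ¬ of 0.4 = 0 (operand ≠ 0)
~~((((z /\ x) /\ (x -> y)) -> z) -> z): Gödel ¬ of 0 = 1 (operand is 0)
((x -> ~z) -> ~~((((z /\ x) /\ (x -> y)) -> z) -> z)): 0 ≤ 1, so result = 1
(((x -> y) -> z) /\ ((x -> ~z) -> ~~((((z /\ x) /\ (x -> y)) -> z) -> z))) = min(0.4, 1) = 0.4

0.40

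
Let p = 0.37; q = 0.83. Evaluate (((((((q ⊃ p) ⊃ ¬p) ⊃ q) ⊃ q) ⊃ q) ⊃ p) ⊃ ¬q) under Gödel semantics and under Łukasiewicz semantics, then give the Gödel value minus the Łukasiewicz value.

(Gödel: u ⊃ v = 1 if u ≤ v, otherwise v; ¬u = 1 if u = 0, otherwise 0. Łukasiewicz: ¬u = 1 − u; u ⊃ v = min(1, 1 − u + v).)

Gödel evaluation:
  (q ⊃ p): 0.83 > 0.37, so result = 0.37
  ¬p: Gödel ¬ of 0.37 = 0 (operand ≠ 0)
  ((q ⊃ p) ⊃ ¬p): 0.37 > 0, so result = 0
  (((q ⊃ p) ⊃ ¬p) ⊃ q): 0 ≤ 0.83, so result = 1
  ((((q ⊃ p) ⊃ ¬p) ⊃ q) ⊃ q): 1 > 0.83, so result = 0.83
  (((((q ⊃ p) ⊃ ¬p) ⊃ q) ⊃ q) ⊃ q): 0.83 ≤ 0.83, so result = 1
  ((((((q ⊃ p) ⊃ ¬p) ⊃ q) ⊃ q) ⊃ q) ⊃ p): 1 > 0.37, so result = 0.37
  ¬q: Gödel ¬ of 0.83 = 0 (operand ≠ 0)
  (((((((q ⊃ p) ⊃ ¬p) ⊃ q) ⊃ q) ⊃ q) ⊃ p) ⊃ ¬q): 0.37 > 0, so result = 0
  Gödel value = 0
Łukasiewicz evaluation:
  (q ⊃ p): min(1, 1 − 0.83 + 0.37) = 0.54
  ¬p: Łukasiewicz ¬ gives 1 − 0.37 = 0.63
  ((q ⊃ p) ⊃ ¬p): min(1, 1 − 0.54 + 0.63) = 1
  (((q ⊃ p) ⊃ ¬p) ⊃ q): min(1, 1 − 1 + 0.83) = 0.83
  ((((q ⊃ p) ⊃ ¬p) ⊃ q) ⊃ q): min(1, 1 − 0.83 + 0.83) = 1
  (((((q ⊃ p) ⊃ ¬p) ⊃ q) ⊃ q) ⊃ q): min(1, 1 − 1 + 0.83) = 0.83
  ((((((q ⊃ p) ⊃ ¬p) ⊃ q) ⊃ q) ⊃ q) ⊃ p): min(1, 1 − 0.83 + 0.37) = 0.54
  ¬q: Łukasiewicz ¬ gives 1 − 0.83 = 0.17
  (((((((q ⊃ p) ⊃ ¬p) ⊃ q) ⊃ q) ⊃ q) ⊃ p) ⊃ ¬q): min(1, 1 − 0.54 + 0.17) = 0.63
  Łukasiewicz value = 0.63
Difference: 0 − 0.63 = -0.63

-0.63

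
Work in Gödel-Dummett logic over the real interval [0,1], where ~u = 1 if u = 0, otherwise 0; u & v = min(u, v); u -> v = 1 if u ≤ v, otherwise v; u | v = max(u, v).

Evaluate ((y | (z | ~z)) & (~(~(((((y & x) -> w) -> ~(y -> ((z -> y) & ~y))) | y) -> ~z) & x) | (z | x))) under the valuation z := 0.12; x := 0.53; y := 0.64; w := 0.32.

0.53

~z: Gödel ¬ of 0.12 = 0 (operand ≠ 0)
(z | ~z) = max(0.12, 0) = 0.12
(y | (z | ~z)) = max(0.64, 0.12) = 0.64
(y & x) = min(0.64, 0.53) = 0.53
((y & x) -> w): 0.53 > 0.32, so result = 0.32
(z -> y): 0.12 ≤ 0.64, so result = 1
~y: Gödel ¬ of 0.64 = 0 (operand ≠ 0)
((z -> y) & ~y) = min(1, 0) = 0
(y -> ((z -> y) & ~y)): 0.64 > 0, so result = 0
~(y -> ((z -> y) & ~y)): Gödel ¬ of 0 = 1 (operand is 0)
(((y & x) -> w) -> ~(y -> ((z -> y) & ~y))): 0.32 ≤ 1, so result = 1
((((y & x) -> w) -> ~(y -> ((z -> y) & ~y))) | y) = max(1, 0.64) = 1
~z: Gödel ¬ of 0.12 = 0 (operand ≠ 0)
(((((y & x) -> w) -> ~(y -> ((z -> y) & ~y))) | y) -> ~z): 1 > 0, so result = 0
~(((((y & x) -> w) -> ~(y -> ((z -> y) & ~y))) | y) -> ~z): Gödel ¬ of 0 = 1 (operand is 0)
(~(((((y & x) -> w) -> ~(y -> ((z -> y) & ~y))) | y) -> ~z) & x) = min(1, 0.53) = 0.53
~(~(((((y & x) -> w) -> ~(y -> ((z -> y) & ~y))) | y) -> ~z) & x): Gödel ¬ of 0.53 = 0 (operand ≠ 0)
(z | x) = max(0.12, 0.53) = 0.53
(~(~(((((y & x) -> w) -> ~(y -> ((z -> y) & ~y))) | y) -> ~z) & x) | (z | x)) = max(0, 0.53) = 0.53
((y | (z | ~z)) & (~(~(((((y & x) -> w) -> ~(y -> ((z -> y) & ~y))) | y) -> ~z) & x) | (z | x))) = min(0.64, 0.53) = 0.53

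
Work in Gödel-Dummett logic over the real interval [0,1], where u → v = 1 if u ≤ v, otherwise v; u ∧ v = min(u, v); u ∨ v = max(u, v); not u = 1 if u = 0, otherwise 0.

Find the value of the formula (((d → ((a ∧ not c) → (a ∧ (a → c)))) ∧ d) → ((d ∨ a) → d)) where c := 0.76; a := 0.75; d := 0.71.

1.00

not c: Gödel ¬ of 0.76 = 0 (operand ≠ 0)
(a ∧ not c) = min(0.75, 0) = 0
(a → c): 0.75 ≤ 0.76, so result = 1
(a ∧ (a → c)) = min(0.75, 1) = 0.75
((a ∧ not c) → (a ∧ (a → c))): 0 ≤ 0.75, so result = 1
(d → ((a ∧ not c) → (a ∧ (a → c)))): 0.71 ≤ 1, so result = 1
((d → ((a ∧ not c) → (a ∧ (a → c)))) ∧ d) = min(1, 0.71) = 0.71
(d ∨ a) = max(0.71, 0.75) = 0.75
((d ∨ a) → d): 0.75 > 0.71, so result = 0.71
(((d → ((a ∧ not c) → (a ∧ (a → c)))) ∧ d) → ((d ∨ a) → d)): 0.71 ≤ 0.71, so result = 1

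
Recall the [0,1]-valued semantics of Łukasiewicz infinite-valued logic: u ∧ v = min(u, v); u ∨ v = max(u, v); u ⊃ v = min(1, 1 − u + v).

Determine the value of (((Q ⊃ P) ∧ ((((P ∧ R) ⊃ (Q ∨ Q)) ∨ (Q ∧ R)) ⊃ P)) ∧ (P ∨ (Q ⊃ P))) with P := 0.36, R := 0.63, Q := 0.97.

(Q ⊃ P): min(1, 1 − 0.97 + 0.36) = 0.39
(P ∧ R) = min(0.36, 0.63) = 0.36
(Q ∨ Q) = max(0.97, 0.97) = 0.97
((P ∧ R) ⊃ (Q ∨ Q)): min(1, 1 − 0.36 + 0.97) = 1
(Q ∧ R) = min(0.97, 0.63) = 0.63
(((P ∧ R) ⊃ (Q ∨ Q)) ∨ (Q ∧ R)) = max(1, 0.63) = 1
((((P ∧ R) ⊃ (Q ∨ Q)) ∨ (Q ∧ R)) ⊃ P): min(1, 1 − 1 + 0.36) = 0.36
((Q ⊃ P) ∧ ((((P ∧ R) ⊃ (Q ∨ Q)) ∨ (Q ∧ R)) ⊃ P)) = min(0.39, 0.36) = 0.36
(Q ⊃ P): min(1, 1 − 0.97 + 0.36) = 0.39
(P ∨ (Q ⊃ P)) = max(0.36, 0.39) = 0.39
(((Q ⊃ P) ∧ ((((P ∧ R) ⊃ (Q ∨ Q)) ∨ (Q ∧ R)) ⊃ P)) ∧ (P ∨ (Q ⊃ P))) = min(0.36, 0.39) = 0.36

0.36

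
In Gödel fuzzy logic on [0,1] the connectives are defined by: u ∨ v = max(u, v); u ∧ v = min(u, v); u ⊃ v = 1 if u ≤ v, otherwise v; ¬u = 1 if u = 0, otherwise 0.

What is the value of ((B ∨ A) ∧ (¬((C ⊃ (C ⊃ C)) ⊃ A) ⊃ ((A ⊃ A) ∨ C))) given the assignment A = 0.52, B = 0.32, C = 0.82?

0.52

(B ∨ A) = max(0.32, 0.52) = 0.52
(C ⊃ C): 0.82 ≤ 0.82, so result = 1
(C ⊃ (C ⊃ C)): 0.82 ≤ 1, so result = 1
((C ⊃ (C ⊃ C)) ⊃ A): 1 > 0.52, so result = 0.52
¬((C ⊃ (C ⊃ C)) ⊃ A): Gödel ¬ of 0.52 = 0 (operand ≠ 0)
(A ⊃ A): 0.52 ≤ 0.52, so result = 1
((A ⊃ A) ∨ C) = max(1, 0.82) = 1
(¬((C ⊃ (C ⊃ C)) ⊃ A) ⊃ ((A ⊃ A) ∨ C)): 0 ≤ 1, so result = 1
((B ∨ A) ∧ (¬((C ⊃ (C ⊃ C)) ⊃ A) ⊃ ((A ⊃ A) ∨ C))) = min(0.52, 1) = 0.52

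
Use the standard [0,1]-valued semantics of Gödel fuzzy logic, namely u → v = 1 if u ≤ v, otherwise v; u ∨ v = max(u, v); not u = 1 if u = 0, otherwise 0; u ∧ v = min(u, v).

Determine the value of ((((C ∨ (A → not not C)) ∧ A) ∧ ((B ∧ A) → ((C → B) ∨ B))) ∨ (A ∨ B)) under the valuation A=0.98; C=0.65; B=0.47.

not C: Gödel ¬ of 0.65 = 0 (operand ≠ 0)
not not C: Gödel ¬ of 0 = 1 (operand is 0)
(A → not not C): 0.98 ≤ 1, so result = 1
(C ∨ (A → not not C)) = max(0.65, 1) = 1
((C ∨ (A → not not C)) ∧ A) = min(1, 0.98) = 0.98
(B ∧ A) = min(0.47, 0.98) = 0.47
(C → B): 0.65 > 0.47, so result = 0.47
((C → B) ∨ B) = max(0.47, 0.47) = 0.47
((B ∧ A) → ((C → B) ∨ B)): 0.47 ≤ 0.47, so result = 1
(((C ∨ (A → not not C)) ∧ A) ∧ ((B ∧ A) → ((C → B) ∨ B))) = min(0.98, 1) = 0.98
(A ∨ B) = max(0.98, 0.47) = 0.98
((((C ∨ (A → not not C)) ∧ A) ∧ ((B ∧ A) → ((C → B) ∨ B))) ∨ (A ∨ B)) = max(0.98, 0.98) = 0.98

0.98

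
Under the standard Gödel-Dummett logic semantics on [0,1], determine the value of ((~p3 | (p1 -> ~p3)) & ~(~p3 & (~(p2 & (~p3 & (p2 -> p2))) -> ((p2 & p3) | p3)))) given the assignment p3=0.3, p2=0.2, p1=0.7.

0.00

~p3: Gödel ¬ of 0.3 = 0 (operand ≠ 0)
~p3: Gödel ¬ of 0.3 = 0 (operand ≠ 0)
(p1 -> ~p3): 0.7 > 0, so result = 0
(~p3 | (p1 -> ~p3)) = max(0, 0) = 0
~p3: Gödel ¬ of 0.3 = 0 (operand ≠ 0)
~p3: Gödel ¬ of 0.3 = 0 (operand ≠ 0)
(p2 -> p2): 0.2 ≤ 0.2, so result = 1
(~p3 & (p2 -> p2)) = min(0, 1) = 0
(p2 & (~p3 & (p2 -> p2))) = min(0.2, 0) = 0
~(p2 & (~p3 & (p2 -> p2))): Gödel ¬ of 0 = 1 (operand is 0)
(p2 & p3) = min(0.2, 0.3) = 0.2
((p2 & p3) | p3) = max(0.2, 0.3) = 0.3
(~(p2 & (~p3 & (p2 -> p2))) -> ((p2 & p3) | p3)): 1 > 0.3, so result = 0.3
(~p3 & (~(p2 & (~p3 & (p2 -> p2))) -> ((p2 & p3) | p3))) = min(0, 0.3) = 0
~(~p3 & (~(p2 & (~p3 & (p2 -> p2))) -> ((p2 & p3) | p3))): Gödel ¬ of 0 = 1 (operand is 0)
((~p3 | (p1 -> ~p3)) & ~(~p3 & (~(p2 & (~p3 & (p2 -> p2))) -> ((p2 & p3) | p3)))) = min(0, 1) = 0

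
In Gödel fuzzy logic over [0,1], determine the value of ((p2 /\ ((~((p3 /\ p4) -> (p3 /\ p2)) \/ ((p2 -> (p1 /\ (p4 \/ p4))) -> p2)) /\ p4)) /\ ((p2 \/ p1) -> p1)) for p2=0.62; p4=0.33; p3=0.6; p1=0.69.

(p3 /\ p4) = min(0.6, 0.33) = 0.33
(p3 /\ p2) = min(0.6, 0.62) = 0.6
((p3 /\ p4) -> (p3 /\ p2)): 0.33 ≤ 0.6, so result = 1
~((p3 /\ p4) -> (p3 /\ p2)): Gödel ¬ of 1 = 0 (operand ≠ 0)
(p4 \/ p4) = max(0.33, 0.33) = 0.33
(p1 /\ (p4 \/ p4)) = min(0.69, 0.33) = 0.33
(p2 -> (p1 /\ (p4 \/ p4))): 0.62 > 0.33, so result = 0.33
((p2 -> (p1 /\ (p4 \/ p4))) -> p2): 0.33 ≤ 0.62, so result = 1
(~((p3 /\ p4) -> (p3 /\ p2)) \/ ((p2 -> (p1 /\ (p4 \/ p4))) -> p2)) = max(0, 1) = 1
((~((p3 /\ p4) -> (p3 /\ p2)) \/ ((p2 -> (p1 /\ (p4 \/ p4))) -> p2)) /\ p4) = min(1, 0.33) = 0.33
(p2 /\ ((~((p3 /\ p4) -> (p3 /\ p2)) \/ ((p2 -> (p1 /\ (p4 \/ p4))) -> p2)) /\ p4)) = min(0.62, 0.33) = 0.33
(p2 \/ p1) = max(0.62, 0.69) = 0.69
((p2 \/ p1) -> p1): 0.69 ≤ 0.69, so result = 1
((p2 /\ ((~((p3 /\ p4) -> (p3 /\ p2)) \/ ((p2 -> (p1 /\ (p4 \/ p4))) -> p2)) /\ p4)) /\ ((p2 \/ p1) -> p1)) = min(0.33, 1) = 0.33

0.33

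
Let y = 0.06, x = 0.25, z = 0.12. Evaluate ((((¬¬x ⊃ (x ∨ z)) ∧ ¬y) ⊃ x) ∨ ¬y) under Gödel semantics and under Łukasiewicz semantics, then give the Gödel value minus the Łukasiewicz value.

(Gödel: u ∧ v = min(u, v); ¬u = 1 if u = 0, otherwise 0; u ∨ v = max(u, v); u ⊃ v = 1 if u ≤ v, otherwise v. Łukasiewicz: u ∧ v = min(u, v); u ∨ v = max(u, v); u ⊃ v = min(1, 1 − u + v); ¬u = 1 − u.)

0.06

Gödel evaluation:
  ¬x: Gödel ¬ of 0.25 = 0 (operand ≠ 0)
  ¬¬x: Gödel ¬ of 0 = 1 (operand is 0)
  (x ∨ z) = max(0.25, 0.12) = 0.25
  (¬¬x ⊃ (x ∨ z)): 1 > 0.25, so result = 0.25
  ¬y: Gödel ¬ of 0.06 = 0 (operand ≠ 0)
  ((¬¬x ⊃ (x ∨ z)) ∧ ¬y) = min(0.25, 0) = 0
  (((¬¬x ⊃ (x ∨ z)) ∧ ¬y) ⊃ x): 0 ≤ 0.25, so result = 1
  ¬y: Gödel ¬ of 0.06 = 0 (operand ≠ 0)
  ((((¬¬x ⊃ (x ∨ z)) ∧ ¬y) ⊃ x) ∨ ¬y) = max(1, 0) = 1
  Gödel value = 1
Łukasiewicz evaluation:
  ¬x: Łukasiewicz ¬ gives 1 − 0.25 = 0.75
  ¬¬x: Łukasiewicz ¬ gives 1 − 0.75 = 0.25
  (x ∨ z) = max(0.25, 0.12) = 0.25
  (¬¬x ⊃ (x ∨ z)): min(1, 1 − 0.25 + 0.25) = 1
  ¬y: Łukasiewicz ¬ gives 1 − 0.06 = 0.94
  ((¬¬x ⊃ (x ∨ z)) ∧ ¬y) = min(1, 0.94) = 0.94
  (((¬¬x ⊃ (x ∨ z)) ∧ ¬y) ⊃ x): min(1, 1 − 0.94 + 0.25) = 0.31
  ¬y: Łukasiewicz ¬ gives 1 − 0.06 = 0.94
  ((((¬¬x ⊃ (x ∨ z)) ∧ ¬y) ⊃ x) ∨ ¬y) = max(0.31, 0.94) = 0.94
  Łukasiewicz value = 0.94
Difference: 1 − 0.94 = 0.06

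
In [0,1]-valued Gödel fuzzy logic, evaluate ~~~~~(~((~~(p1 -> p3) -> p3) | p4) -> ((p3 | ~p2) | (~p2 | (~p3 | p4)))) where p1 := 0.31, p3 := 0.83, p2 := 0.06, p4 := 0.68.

(p1 -> p3): 0.31 ≤ 0.83, so result = 1
~(p1 -> p3): Gödel ¬ of 1 = 0 (operand ≠ 0)
~~(p1 -> p3): Gödel ¬ of 0 = 1 (operand is 0)
(~~(p1 -> p3) -> p3): 1 > 0.83, so result = 0.83
((~~(p1 -> p3) -> p3) | p4) = max(0.83, 0.68) = 0.83
~((~~(p1 -> p3) -> p3) | p4): Gödel ¬ of 0.83 = 0 (operand ≠ 0)
~p2: Gödel ¬ of 0.06 = 0 (operand ≠ 0)
(p3 | ~p2) = max(0.83, 0) = 0.83
~p2: Gödel ¬ of 0.06 = 0 (operand ≠ 0)
~p3: Gödel ¬ of 0.83 = 0 (operand ≠ 0)
(~p3 | p4) = max(0, 0.68) = 0.68
(~p2 | (~p3 | p4)) = max(0, 0.68) = 0.68
((p3 | ~p2) | (~p2 | (~p3 | p4))) = max(0.83, 0.68) = 0.83
(~((~~(p1 -> p3) -> p3) | p4) -> ((p3 | ~p2) | (~p2 | (~p3 | p4)))): 0 ≤ 0.83, so result = 1
~(~((~~(p1 -> p3) -> p3) | p4) -> ((p3 | ~p2) | (~p2 | (~p3 | p4)))): Gödel ¬ of 1 = 0 (operand ≠ 0)
~~(~((~~(p1 -> p3) -> p3) | p4) -> ((p3 | ~p2) | (~p2 | (~p3 | p4)))): Gödel ¬ of 0 = 1 (operand is 0)
~~~(~((~~(p1 -> p3) -> p3) | p4) -> ((p3 | ~p2) | (~p2 | (~p3 | p4)))): Gödel ¬ of 1 = 0 (operand ≠ 0)
~~~~(~((~~(p1 -> p3) -> p3) | p4) -> ((p3 | ~p2) | (~p2 | (~p3 | p4)))): Gödel ¬ of 0 = 1 (operand is 0)
~~~~~(~((~~(p1 -> p3) -> p3) | p4) -> ((p3 | ~p2) | (~p2 | (~p3 | p4)))): Gödel ¬ of 1 = 0 (operand ≠ 0)

0.00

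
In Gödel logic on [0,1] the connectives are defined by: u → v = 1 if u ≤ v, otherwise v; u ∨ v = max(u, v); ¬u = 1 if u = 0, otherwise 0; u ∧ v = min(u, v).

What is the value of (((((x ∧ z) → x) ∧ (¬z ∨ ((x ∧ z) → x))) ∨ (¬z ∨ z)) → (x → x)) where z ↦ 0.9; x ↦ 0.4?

1.00

(x ∧ z) = min(0.4, 0.9) = 0.4
((x ∧ z) → x): 0.4 ≤ 0.4, so result = 1
¬z: Gödel ¬ of 0.9 = 0 (operand ≠ 0)
(x ∧ z) = min(0.4, 0.9) = 0.4
((x ∧ z) → x): 0.4 ≤ 0.4, so result = 1
(¬z ∨ ((x ∧ z) → x)) = max(0, 1) = 1
(((x ∧ z) → x) ∧ (¬z ∨ ((x ∧ z) → x))) = min(1, 1) = 1
¬z: Gödel ¬ of 0.9 = 0 (operand ≠ 0)
(¬z ∨ z) = max(0, 0.9) = 0.9
((((x ∧ z) → x) ∧ (¬z ∨ ((x ∧ z) → x))) ∨ (¬z ∨ z)) = max(1, 0.9) = 1
(x → x): 0.4 ≤ 0.4, so result = 1
(((((x ∧ z) → x) ∧ (¬z ∨ ((x ∧ z) → x))) ∨ (¬z ∨ z)) → (x → x)): 1 ≤ 1, so result = 1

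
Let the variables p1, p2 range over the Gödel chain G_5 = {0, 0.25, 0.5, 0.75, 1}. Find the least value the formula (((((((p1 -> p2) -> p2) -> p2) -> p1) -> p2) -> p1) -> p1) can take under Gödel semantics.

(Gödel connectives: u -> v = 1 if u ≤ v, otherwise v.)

The minimum is attained at p1 = 0.25, p2 = 0:
  (p1 -> p2): 0.25 > 0, so result = 0
  ((p1 -> p2) -> p2): 0 ≤ 0, so result = 1
  (((p1 -> p2) -> p2) -> p2): 1 > 0, so result = 0
  ((((p1 -> p2) -> p2) -> p2) -> p1): 0 ≤ 0.25, so result = 1
  (((((p1 -> p2) -> p2) -> p2) -> p1) -> p2): 1 > 0, so result = 0
  ((((((p1 -> p2) -> p2) -> p2) -> p1) -> p2) -> p1): 0 ≤ 0.25, so result = 1
  (((((((p1 -> p2) -> p2) -> p2) -> p1) -> p2) -> p1) -> p1): 1 > 0.25, so result = 0.25
Checking all 25 assignments confirms none give a value below 0.25.

0.25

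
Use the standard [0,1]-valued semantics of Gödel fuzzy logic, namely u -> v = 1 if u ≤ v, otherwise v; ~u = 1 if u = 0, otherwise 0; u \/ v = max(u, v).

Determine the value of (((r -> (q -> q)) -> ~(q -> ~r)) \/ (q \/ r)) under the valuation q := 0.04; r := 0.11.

(q -> q): 0.04 ≤ 0.04, so result = 1
(r -> (q -> q)): 0.11 ≤ 1, so result = 1
~r: Gödel ¬ of 0.11 = 0 (operand ≠ 0)
(q -> ~r): 0.04 > 0, so result = 0
~(q -> ~r): Gödel ¬ of 0 = 1 (operand is 0)
((r -> (q -> q)) -> ~(q -> ~r)): 1 ≤ 1, so result = 1
(q \/ r) = max(0.04, 0.11) = 0.11
(((r -> (q -> q)) -> ~(q -> ~r)) \/ (q \/ r)) = max(1, 0.11) = 1

1.00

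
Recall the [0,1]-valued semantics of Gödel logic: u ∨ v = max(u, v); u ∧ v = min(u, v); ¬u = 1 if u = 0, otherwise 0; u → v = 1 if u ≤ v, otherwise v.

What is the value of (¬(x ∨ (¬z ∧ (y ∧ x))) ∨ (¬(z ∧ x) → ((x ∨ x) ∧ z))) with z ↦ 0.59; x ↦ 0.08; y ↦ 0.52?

1.00

¬z: Gödel ¬ of 0.59 = 0 (operand ≠ 0)
(y ∧ x) = min(0.52, 0.08) = 0.08
(¬z ∧ (y ∧ x)) = min(0, 0.08) = 0
(x ∨ (¬z ∧ (y ∧ x))) = max(0.08, 0) = 0.08
¬(x ∨ (¬z ∧ (y ∧ x))): Gödel ¬ of 0.08 = 0 (operand ≠ 0)
(z ∧ x) = min(0.59, 0.08) = 0.08
¬(z ∧ x): Gödel ¬ of 0.08 = 0 (operand ≠ 0)
(x ∨ x) = max(0.08, 0.08) = 0.08
((x ∨ x) ∧ z) = min(0.08, 0.59) = 0.08
(¬(z ∧ x) → ((x ∨ x) ∧ z)): 0 ≤ 0.08, so result = 1
(¬(x ∨ (¬z ∧ (y ∧ x))) ∨ (¬(z ∧ x) → ((x ∨ x) ∧ z))) = max(0, 1) = 1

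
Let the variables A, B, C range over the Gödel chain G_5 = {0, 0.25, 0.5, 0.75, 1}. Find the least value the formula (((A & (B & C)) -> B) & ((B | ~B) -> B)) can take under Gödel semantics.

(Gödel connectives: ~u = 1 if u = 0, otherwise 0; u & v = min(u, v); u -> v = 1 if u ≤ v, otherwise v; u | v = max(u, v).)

0.00

The minimum is attained at A = 0, B = 0, C = 0:
  (B & C) = min(0, 0) = 0
  (A & (B & C)) = min(0, 0) = 0
  ((A & (B & C)) -> B): 0 ≤ 0, so result = 1
  ~B: Gödel ¬ of 0 = 1 (operand is 0)
  (B | ~B) = max(0, 1) = 1
  ((B | ~B) -> B): 1 > 0, so result = 0
  (((A & (B & C)) -> B) & ((B | ~B) -> B)) = min(1, 0) = 0
Checking all 125 assignments confirms none give a value below 0.00.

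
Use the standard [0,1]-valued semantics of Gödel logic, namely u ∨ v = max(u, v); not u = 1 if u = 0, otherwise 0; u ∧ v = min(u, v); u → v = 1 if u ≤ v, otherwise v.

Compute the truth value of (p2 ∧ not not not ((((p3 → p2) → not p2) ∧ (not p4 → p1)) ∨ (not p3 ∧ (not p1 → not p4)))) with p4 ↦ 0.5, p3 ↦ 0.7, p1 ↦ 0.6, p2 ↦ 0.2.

0.20

(p3 → p2): 0.7 > 0.2, so result = 0.2
not p2: Gödel ¬ of 0.2 = 0 (operand ≠ 0)
((p3 → p2) → not p2): 0.2 > 0, so result = 0
not p4: Gödel ¬ of 0.5 = 0 (operand ≠ 0)
(not p4 → p1): 0 ≤ 0.6, so result = 1
(((p3 → p2) → not p2) ∧ (not p4 → p1)) = min(0, 1) = 0
not p3: Gödel ¬ of 0.7 = 0 (operand ≠ 0)
not p1: Gödel ¬ of 0.6 = 0 (operand ≠ 0)
not p4: Gödel ¬ of 0.5 = 0 (operand ≠ 0)
(not p1 → not p4): 0 ≤ 0, so result = 1
(not p3 ∧ (not p1 → not p4)) = min(0, 1) = 0
((((p3 → p2) → not p2) ∧ (not p4 → p1)) ∨ (not p3 ∧ (not p1 → not p4))) = max(0, 0) = 0
not ((((p3 → p2) → not p2) ∧ (not p4 → p1)) ∨ (not p3 ∧ (not p1 → not p4))): Gödel ¬ of 0 = 1 (operand is 0)
not not ((((p3 → p2) → not p2) ∧ (not p4 → p1)) ∨ (not p3 ∧ (not p1 → not p4))): Gödel ¬ of 1 = 0 (operand ≠ 0)
not not not ((((p3 → p2) → not p2) ∧ (not p4 → p1)) ∨ (not p3 ∧ (not p1 → not p4))): Gödel ¬ of 0 = 1 (operand is 0)
(p2 ∧ not not not ((((p3 → p2) → not p2) ∧ (not p4 → p1)) ∨ (not p3 ∧ (not p1 → not p4)))) = min(0.2, 1) = 0.2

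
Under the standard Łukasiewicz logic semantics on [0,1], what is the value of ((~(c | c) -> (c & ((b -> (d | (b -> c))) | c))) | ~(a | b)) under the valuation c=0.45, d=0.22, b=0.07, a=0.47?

0.90

(c | c) = max(0.45, 0.45) = 0.45
~(c | c): Łukasiewicz ¬ gives 1 − 0.45 = 0.55
(b -> c): min(1, 1 − 0.07 + 0.45) = 1
(d | (b -> c)) = max(0.22, 1) = 1
(b -> (d | (b -> c))): min(1, 1 − 0.07 + 1) = 1
((b -> (d | (b -> c))) | c) = max(1, 0.45) = 1
(c & ((b -> (d | (b -> c))) | c)) = min(0.45, 1) = 0.45
(~(c | c) -> (c & ((b -> (d | (b -> c))) | c))): min(1, 1 − 0.55 + 0.45) = 0.9
(a | b) = max(0.47, 0.07) = 0.47
~(a | b): Łukasiewicz ¬ gives 1 − 0.47 = 0.53
((~(c | c) -> (c & ((b -> (d | (b -> c))) | c))) | ~(a | b)) = max(0.9, 0.53) = 0.9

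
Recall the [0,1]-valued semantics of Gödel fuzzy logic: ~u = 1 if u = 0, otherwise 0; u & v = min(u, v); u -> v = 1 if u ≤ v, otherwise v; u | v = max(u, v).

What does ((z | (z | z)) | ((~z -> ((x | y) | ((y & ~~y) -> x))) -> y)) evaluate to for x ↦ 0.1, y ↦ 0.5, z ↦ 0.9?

0.90

(z | z) = max(0.9, 0.9) = 0.9
(z | (z | z)) = max(0.9, 0.9) = 0.9
~z: Gödel ¬ of 0.9 = 0 (operand ≠ 0)
(x | y) = max(0.1, 0.5) = 0.5
~y: Gödel ¬ of 0.5 = 0 (operand ≠ 0)
~~y: Gödel ¬ of 0 = 1 (operand is 0)
(y & ~~y) = min(0.5, 1) = 0.5
((y & ~~y) -> x): 0.5 > 0.1, so result = 0.1
((x | y) | ((y & ~~y) -> x)) = max(0.5, 0.1) = 0.5
(~z -> ((x | y) | ((y & ~~y) -> x))): 0 ≤ 0.5, so result = 1
((~z -> ((x | y) | ((y & ~~y) -> x))) -> y): 1 > 0.5, so result = 0.5
((z | (z | z)) | ((~z -> ((x | y) | ((y & ~~y) -> x))) -> y)) = max(0.9, 0.5) = 0.9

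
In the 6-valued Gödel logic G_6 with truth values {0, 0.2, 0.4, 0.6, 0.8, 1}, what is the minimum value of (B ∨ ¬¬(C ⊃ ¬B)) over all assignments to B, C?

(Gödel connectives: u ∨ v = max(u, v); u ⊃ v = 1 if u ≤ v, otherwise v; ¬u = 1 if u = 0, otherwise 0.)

0.20

The minimum is attained at B = 0.2, C = 0.2:
  ¬B: Gödel ¬ of 0.2 = 0 (operand ≠ 0)
  (C ⊃ ¬B): 0.2 > 0, so result = 0
  ¬(C ⊃ ¬B): Gödel ¬ of 0 = 1 (operand is 0)
  ¬¬(C ⊃ ¬B): Gödel ¬ of 1 = 0 (operand ≠ 0)
  (B ∨ ¬¬(C ⊃ ¬B)) = max(0.2, 0) = 0.2
Checking all 36 assignments confirms none give a value below 0.20.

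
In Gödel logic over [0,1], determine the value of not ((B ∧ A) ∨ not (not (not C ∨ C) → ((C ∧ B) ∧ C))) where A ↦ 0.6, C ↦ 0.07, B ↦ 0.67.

(B ∧ A) = min(0.67, 0.6) = 0.6
not C: Gödel ¬ of 0.07 = 0 (operand ≠ 0)
(not C ∨ C) = max(0, 0.07) = 0.07
not (not C ∨ C): Gödel ¬ of 0.07 = 0 (operand ≠ 0)
(C ∧ B) = min(0.07, 0.67) = 0.07
((C ∧ B) ∧ C) = min(0.07, 0.07) = 0.07
(not (not C ∨ C) → ((C ∧ B) ∧ C)): 0 ≤ 0.07, so result = 1
not (not (not C ∨ C) → ((C ∧ B) ∧ C)): Gödel ¬ of 1 = 0 (operand ≠ 0)
((B ∧ A) ∨ not (not (not C ∨ C) → ((C ∧ B) ∧ C))) = max(0.6, 0) = 0.6
not ((B ∧ A) ∨ not (not (not C ∨ C) → ((C ∧ B) ∧ C))): Gödel ¬ of 0.6 = 0 (operand ≠ 0)

0.00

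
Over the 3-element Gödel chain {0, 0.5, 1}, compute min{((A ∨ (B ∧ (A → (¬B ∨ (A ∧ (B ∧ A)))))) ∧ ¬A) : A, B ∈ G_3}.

The minimum is attained at A = 0, B = 0:
  ¬B: Gödel ¬ of 0 = 1 (operand is 0)
  (B ∧ A) = min(0, 0) = 0
  (A ∧ (B ∧ A)) = min(0, 0) = 0
  (¬B ∨ (A ∧ (B ∧ A))) = max(1, 0) = 1
  (A → (¬B ∨ (A ∧ (B ∧ A)))): 0 ≤ 1, so result = 1
  (B ∧ (A → (¬B ∨ (A ∧ (B ∧ A))))) = min(0, 1) = 0
  (A ∨ (B ∧ (A → (¬B ∨ (A ∧ (B ∧ A)))))) = max(0, 0) = 0
  ¬A: Gödel ¬ of 0 = 1 (operand is 0)
  ((A ∨ (B ∧ (A → (¬B ∨ (A ∧ (B ∧ A)))))) ∧ ¬A) = min(0, 1) = 0
Checking all 9 assignments confirms none give a value below 0.00.

0.00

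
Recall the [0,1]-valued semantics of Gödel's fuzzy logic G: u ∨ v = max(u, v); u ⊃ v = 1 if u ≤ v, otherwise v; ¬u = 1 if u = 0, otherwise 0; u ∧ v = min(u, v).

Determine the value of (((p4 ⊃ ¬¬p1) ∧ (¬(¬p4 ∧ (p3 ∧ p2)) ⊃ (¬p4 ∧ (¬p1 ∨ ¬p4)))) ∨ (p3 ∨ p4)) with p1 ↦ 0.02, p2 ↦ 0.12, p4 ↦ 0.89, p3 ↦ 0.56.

¬p1: Gödel ¬ of 0.02 = 0 (operand ≠ 0)
¬¬p1: Gödel ¬ of 0 = 1 (operand is 0)
(p4 ⊃ ¬¬p1): 0.89 ≤ 1, so result = 1
¬p4: Gödel ¬ of 0.89 = 0 (operand ≠ 0)
(p3 ∧ p2) = min(0.56, 0.12) = 0.12
(¬p4 ∧ (p3 ∧ p2)) = min(0, 0.12) = 0
¬(¬p4 ∧ (p3 ∧ p2)): Gödel ¬ of 0 = 1 (operand is 0)
¬p4: Gödel ¬ of 0.89 = 0 (operand ≠ 0)
¬p1: Gödel ¬ of 0.02 = 0 (operand ≠ 0)
¬p4: Gödel ¬ of 0.89 = 0 (operand ≠ 0)
(¬p1 ∨ ¬p4) = max(0, 0) = 0
(¬p4 ∧ (¬p1 ∨ ¬p4)) = min(0, 0) = 0
(¬(¬p4 ∧ (p3 ∧ p2)) ⊃ (¬p4 ∧ (¬p1 ∨ ¬p4))): 1 > 0, so result = 0
((p4 ⊃ ¬¬p1) ∧ (¬(¬p4 ∧ (p3 ∧ p2)) ⊃ (¬p4 ∧ (¬p1 ∨ ¬p4)))) = min(1, 0) = 0
(p3 ∨ p4) = max(0.56, 0.89) = 0.89
(((p4 ⊃ ¬¬p1) ∧ (¬(¬p4 ∧ (p3 ∧ p2)) ⊃ (¬p4 ∧ (¬p1 ∨ ¬p4)))) ∨ (p3 ∨ p4)) = max(0, 0.89) = 0.89

0.89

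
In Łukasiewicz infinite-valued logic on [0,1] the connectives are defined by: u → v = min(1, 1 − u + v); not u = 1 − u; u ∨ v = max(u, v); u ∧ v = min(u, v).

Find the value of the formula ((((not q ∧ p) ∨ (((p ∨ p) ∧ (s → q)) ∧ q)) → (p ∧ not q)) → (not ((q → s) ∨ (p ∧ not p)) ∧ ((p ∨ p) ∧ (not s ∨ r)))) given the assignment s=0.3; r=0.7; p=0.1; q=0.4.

0.10

not q: Łukasiewicz ¬ gives 1 − 0.4 = 0.6
(not q ∧ p) = min(0.6, 0.1) = 0.1
(p ∨ p) = max(0.1, 0.1) = 0.1
(s → q): min(1, 1 − 0.3 + 0.4) = 1
((p ∨ p) ∧ (s → q)) = min(0.1, 1) = 0.1
(((p ∨ p) ∧ (s → q)) ∧ q) = min(0.1, 0.4) = 0.1
((not q ∧ p) ∨ (((p ∨ p) ∧ (s → q)) ∧ q)) = max(0.1, 0.1) = 0.1
not q: Łukasiewicz ¬ gives 1 − 0.4 = 0.6
(p ∧ not q) = min(0.1, 0.6) = 0.1
(((not q ∧ p) ∨ (((p ∨ p) ∧ (s → q)) ∧ q)) → (p ∧ not q)): min(1, 1 − 0.1 + 0.1) = 1
(q → s): min(1, 1 − 0.4 + 0.3) = 0.9
not p: Łukasiewicz ¬ gives 1 − 0.1 = 0.9
(p ∧ not p) = min(0.1, 0.9) = 0.1
((q → s) ∨ (p ∧ not p)) = max(0.9, 0.1) = 0.9
not ((q → s) ∨ (p ∧ not p)): Łukasiewicz ¬ gives 1 − 0.9 = 0.1
(p ∨ p) = max(0.1, 0.1) = 0.1
not s: Łukasiewicz ¬ gives 1 − 0.3 = 0.7
(not s ∨ r) = max(0.7, 0.7) = 0.7
((p ∨ p) ∧ (not s ∨ r)) = min(0.1, 0.7) = 0.1
(not ((q → s) ∨ (p ∧ not p)) ∧ ((p ∨ p) ∧ (not s ∨ r))) = min(0.1, 0.1) = 0.1
((((not q ∧ p) ∨ (((p ∨ p) ∧ (s → q)) ∧ q)) → (p ∧ not q)) → (not ((q → s) ∨ (p ∧ not p)) ∧ ((p ∨ p) ∧ (not s ∨ r)))): min(1, 1 − 1 + 0.1) = 0.1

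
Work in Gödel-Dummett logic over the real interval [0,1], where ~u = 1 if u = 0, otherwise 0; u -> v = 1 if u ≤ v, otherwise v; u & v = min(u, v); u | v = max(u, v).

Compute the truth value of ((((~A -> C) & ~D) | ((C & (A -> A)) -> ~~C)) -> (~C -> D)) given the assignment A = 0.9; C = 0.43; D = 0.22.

~A: Gödel ¬ of 0.9 = 0 (operand ≠ 0)
(~A -> C): 0 ≤ 0.43, so result = 1
~D: Gödel ¬ of 0.22 = 0 (operand ≠ 0)
((~A -> C) & ~D) = min(1, 0) = 0
(A -> A): 0.9 ≤ 0.9, so result = 1
(C & (A -> A)) = min(0.43, 1) = 0.43
~C: Gödel ¬ of 0.43 = 0 (operand ≠ 0)
~~C: Gödel ¬ of 0 = 1 (operand is 0)
((C & (A -> A)) -> ~~C): 0.43 ≤ 1, so result = 1
(((~A -> C) & ~D) | ((C & (A -> A)) -> ~~C)) = max(0, 1) = 1
~C: Gödel ¬ of 0.43 = 0 (operand ≠ 0)
(~C -> D): 0 ≤ 0.22, so result = 1
((((~A -> C) & ~D) | ((C & (A -> A)) -> ~~C)) -> (~C -> D)): 1 ≤ 1, so result = 1

1.00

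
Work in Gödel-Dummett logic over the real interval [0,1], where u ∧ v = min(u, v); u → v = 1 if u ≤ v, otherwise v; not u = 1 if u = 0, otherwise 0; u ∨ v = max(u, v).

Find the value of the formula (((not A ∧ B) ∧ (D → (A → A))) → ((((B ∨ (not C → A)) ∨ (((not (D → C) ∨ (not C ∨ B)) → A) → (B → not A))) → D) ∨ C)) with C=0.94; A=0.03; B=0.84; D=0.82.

not A: Gödel ¬ of 0.03 = 0 (operand ≠ 0)
(not A ∧ B) = min(0, 0.84) = 0
(A → A): 0.03 ≤ 0.03, so result = 1
(D → (A → A)): 0.82 ≤ 1, so result = 1
((not A ∧ B) ∧ (D → (A → A))) = min(0, 1) = 0
not C: Gödel ¬ of 0.94 = 0 (operand ≠ 0)
(not C → A): 0 ≤ 0.03, so result = 1
(B ∨ (not C → A)) = max(0.84, 1) = 1
(D → C): 0.82 ≤ 0.94, so result = 1
not (D → C): Gödel ¬ of 1 = 0 (operand ≠ 0)
not C: Gödel ¬ of 0.94 = 0 (operand ≠ 0)
(not C ∨ B) = max(0, 0.84) = 0.84
(not (D → C) ∨ (not C ∨ B)) = max(0, 0.84) = 0.84
((not (D → C) ∨ (not C ∨ B)) → A): 0.84 > 0.03, so result = 0.03
not A: Gödel ¬ of 0.03 = 0 (operand ≠ 0)
(B → not A): 0.84 > 0, so result = 0
(((not (D → C) ∨ (not C ∨ B)) → A) → (B → not A)): 0.03 > 0, so result = 0
((B ∨ (not C → A)) ∨ (((not (D → C) ∨ (not C ∨ B)) → A) → (B → not A))) = max(1, 0) = 1
(((B ∨ (not C → A)) ∨ (((not (D → C) ∨ (not C ∨ B)) → A) → (B → not A))) → D): 1 > 0.82, so result = 0.82
((((B ∨ (not C → A)) ∨ (((not (D → C) ∨ (not C ∨ B)) → A) → (B → not A))) → D) ∨ C) = max(0.82, 0.94) = 0.94
(((not A ∧ B) ∧ (D → (A → A))) → ((((B ∨ (not C → A)) ∨ (((not (D → C) ∨ (not C ∨ B)) → A) → (B → not A))) → D) ∨ C)): 0 ≤ 0.94, so result = 1

1.00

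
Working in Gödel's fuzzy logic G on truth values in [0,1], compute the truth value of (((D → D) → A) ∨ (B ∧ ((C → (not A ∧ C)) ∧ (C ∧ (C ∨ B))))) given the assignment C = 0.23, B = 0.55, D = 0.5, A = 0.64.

(D → D): 0.5 ≤ 0.5, so result = 1
((D → D) → A): 1 > 0.64, so result = 0.64
not A: Gödel ¬ of 0.64 = 0 (operand ≠ 0)
(not A ∧ C) = min(0, 0.23) = 0
(C → (not A ∧ C)): 0.23 > 0, so result = 0
(C ∨ B) = max(0.23, 0.55) = 0.55
(C ∧ (C ∨ B)) = min(0.23, 0.55) = 0.23
((C → (not A ∧ C)) ∧ (C ∧ (C ∨ B))) = min(0, 0.23) = 0
(B ∧ ((C → (not A ∧ C)) ∧ (C ∧ (C ∨ B)))) = min(0.55, 0) = 0
(((D → D) → A) ∨ (B ∧ ((C → (not A ∧ C)) ∧ (C ∧ (C ∨ B))))) = max(0.64, 0) = 0.64

0.64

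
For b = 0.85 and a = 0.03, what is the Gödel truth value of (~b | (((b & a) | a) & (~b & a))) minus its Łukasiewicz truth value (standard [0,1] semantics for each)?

-0.15

Gödel evaluation:
  ~b: Gödel ¬ of 0.85 = 0 (operand ≠ 0)
  (b & a) = min(0.85, 0.03) = 0.03
  ((b & a) | a) = max(0.03, 0.03) = 0.03
  ~b: Gödel ¬ of 0.85 = 0 (operand ≠ 0)
  (~b & a) = min(0, 0.03) = 0
  (((b & a) | a) & (~b & a)) = min(0.03, 0) = 0
  (~b | (((b & a) | a) & (~b & a))) = max(0, 0) = 0
  Gödel value = 0
Łukasiewicz evaluation:
  ~b: Łukasiewicz ¬ gives 1 − 0.85 = 0.15
  (b & a) = min(0.85, 0.03) = 0.03
  ((b & a) | a) = max(0.03, 0.03) = 0.03
  ~b: Łukasiewicz ¬ gives 1 − 0.85 = 0.15
  (~b & a) = min(0.15, 0.03) = 0.03
  (((b & a) | a) & (~b & a)) = min(0.03, 0.03) = 0.03
  (~b | (((b & a) | a) & (~b & a))) = max(0.15, 0.03) = 0.15
  Łukasiewicz value = 0.15
Difference: 0 − 0.15 = -0.15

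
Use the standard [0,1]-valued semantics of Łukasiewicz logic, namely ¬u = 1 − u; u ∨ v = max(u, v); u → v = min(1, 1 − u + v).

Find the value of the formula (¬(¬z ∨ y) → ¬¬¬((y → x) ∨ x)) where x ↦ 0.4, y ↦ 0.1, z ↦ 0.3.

0.70

¬z: Łukasiewicz ¬ gives 1 − 0.3 = 0.7
(¬z ∨ y) = max(0.7, 0.1) = 0.7
¬(¬z ∨ y): Łukasiewicz ¬ gives 1 − 0.7 = 0.3
(y → x): min(1, 1 − 0.1 + 0.4) = 1
((y → x) ∨ x) = max(1, 0.4) = 1
¬((y → x) ∨ x): Łukasiewicz ¬ gives 1 − 1 = 0
¬¬((y → x) ∨ x): Łukasiewicz ¬ gives 1 − 0 = 1
¬¬¬((y → x) ∨ x): Łukasiewicz ¬ gives 1 − 1 = 0
(¬(¬z ∨ y) → ¬¬¬((y → x) ∨ x)): min(1, 1 − 0.3 + 0) = 0.7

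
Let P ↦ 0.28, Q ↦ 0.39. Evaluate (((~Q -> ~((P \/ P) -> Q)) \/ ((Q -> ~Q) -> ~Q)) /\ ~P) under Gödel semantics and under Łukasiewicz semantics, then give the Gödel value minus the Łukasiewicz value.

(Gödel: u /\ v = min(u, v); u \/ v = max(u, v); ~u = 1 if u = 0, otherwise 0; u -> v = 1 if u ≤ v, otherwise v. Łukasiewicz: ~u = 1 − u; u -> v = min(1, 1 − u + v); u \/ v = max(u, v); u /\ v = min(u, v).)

Gödel evaluation:
  ~Q: Gödel ¬ of 0.39 = 0 (operand ≠ 0)
  (P \/ P) = max(0.28, 0.28) = 0.28
  ((P \/ P) -> Q): 0.28 ≤ 0.39, so result = 1
  ~((P \/ P) -> Q): Gödel ¬ of 1 = 0 (operand ≠ 0)
  (~Q -> ~((P \/ P) -> Q)): 0 ≤ 0, so result = 1
  ~Q: Gödel ¬ of 0.39 = 0 (operand ≠ 0)
  (Q -> ~Q): 0.39 > 0, so result = 0
  ~Q: Gödel ¬ of 0.39 = 0 (operand ≠ 0)
  ((Q -> ~Q) -> ~Q): 0 ≤ 0, so result = 1
  ((~Q -> ~((P \/ P) -> Q)) \/ ((Q -> ~Q) -> ~Q)) = max(1, 1) = 1
  ~P: Gödel ¬ of 0.28 = 0 (operand ≠ 0)
  (((~Q -> ~((P \/ P) -> Q)) \/ ((Q -> ~Q) -> ~Q)) /\ ~P) = min(1, 0) = 0
  Gödel value = 0
Łukasiewicz evaluation:
  ~Q: Łukasiewicz ¬ gives 1 − 0.39 = 0.61
  (P \/ P) = max(0.28, 0.28) = 0.28
  ((P \/ P) -> Q): min(1, 1 − 0.28 + 0.39) = 1
  ~((P \/ P) -> Q): Łukasiewicz ¬ gives 1 − 1 = 0
  (~Q -> ~((P \/ P) -> Q)): min(1, 1 − 0.61 + 0) = 0.39
  ~Q: Łukasiewicz ¬ gives 1 − 0.39 = 0.61
  (Q -> ~Q): min(1, 1 − 0.39 + 0.61) = 1
  ~Q: Łukasiewicz ¬ gives 1 − 0.39 = 0.61
  ((Q -> ~Q) -> ~Q): min(1, 1 − 1 + 0.61) = 0.61
  ((~Q -> ~((P \/ P) -> Q)) \/ ((Q -> ~Q) -> ~Q)) = max(0.39, 0.61) = 0.61
  ~P: Łukasiewicz ¬ gives 1 − 0.28 = 0.72
  (((~Q -> ~((P \/ P) -> Q)) \/ ((Q -> ~Q) -> ~Q)) /\ ~P) = min(0.61, 0.72) = 0.61
  Łukasiewicz value = 0.61
Difference: 0 − 0.61 = -0.61

-0.61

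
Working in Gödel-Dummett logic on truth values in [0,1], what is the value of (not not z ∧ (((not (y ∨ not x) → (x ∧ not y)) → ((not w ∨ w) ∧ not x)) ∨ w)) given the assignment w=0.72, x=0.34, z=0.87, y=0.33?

not z: Gödel ¬ of 0.87 = 0 (operand ≠ 0)
not not z: Gödel ¬ of 0 = 1 (operand is 0)
not x: Gödel ¬ of 0.34 = 0 (operand ≠ 0)
(y ∨ not x) = max(0.33, 0) = 0.33
not (y ∨ not x): Gödel ¬ of 0.33 = 0 (operand ≠ 0)
not y: Gödel ¬ of 0.33 = 0 (operand ≠ 0)
(x ∧ not y) = min(0.34, 0) = 0
(not (y ∨ not x) → (x ∧ not y)): 0 ≤ 0, so result = 1
not w: Gödel ¬ of 0.72 = 0 (operand ≠ 0)
(not w ∨ w) = max(0, 0.72) = 0.72
not x: Gödel ¬ of 0.34 = 0 (operand ≠ 0)
((not w ∨ w) ∧ not x) = min(0.72, 0) = 0
((not (y ∨ not x) → (x ∧ not y)) → ((not w ∨ w) ∧ not x)): 1 > 0, so result = 0
(((not (y ∨ not x) → (x ∧ not y)) → ((not w ∨ w) ∧ not x)) ∨ w) = max(0, 0.72) = 0.72
(not not z ∧ (((not (y ∨ not x) → (x ∧ not y)) → ((not w ∨ w) ∧ not x)) ∨ w)) = min(1, 0.72) = 0.72

0.72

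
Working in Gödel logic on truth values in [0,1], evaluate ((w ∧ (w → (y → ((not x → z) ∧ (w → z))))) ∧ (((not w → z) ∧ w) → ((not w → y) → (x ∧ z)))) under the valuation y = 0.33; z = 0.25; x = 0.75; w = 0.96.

not x: Gödel ¬ of 0.75 = 0 (operand ≠ 0)
(not x → z): 0 ≤ 0.25, so result = 1
(w → z): 0.96 > 0.25, so result = 0.25
((not x → z) ∧ (w → z)) = min(1, 0.25) = 0.25
(y → ((not x → z) ∧ (w → z))): 0.33 > 0.25, so result = 0.25
(w → (y → ((not x → z) ∧ (w → z)))): 0.96 > 0.25, so result = 0.25
(w ∧ (w → (y → ((not x → z) ∧ (w → z))))) = min(0.96, 0.25) = 0.25
not w: Gödel ¬ of 0.96 = 0 (operand ≠ 0)
(not w → z): 0 ≤ 0.25, so result = 1
((not w → z) ∧ w) = min(1, 0.96) = 0.96
not w: Gödel ¬ of 0.96 = 0 (operand ≠ 0)
(not w → y): 0 ≤ 0.33, so result = 1
(x ∧ z) = min(0.75, 0.25) = 0.25
((not w → y) → (x ∧ z)): 1 > 0.25, so result = 0.25
(((not w → z) ∧ w) → ((not w → y) → (x ∧ z))): 0.96 > 0.25, so result = 0.25
((w ∧ (w → (y → ((not x → z) ∧ (w → z))))) ∧ (((not w → z) ∧ w) → ((not w → y) → (x ∧ z)))) = min(0.25, 0.25) = 0.25

0.25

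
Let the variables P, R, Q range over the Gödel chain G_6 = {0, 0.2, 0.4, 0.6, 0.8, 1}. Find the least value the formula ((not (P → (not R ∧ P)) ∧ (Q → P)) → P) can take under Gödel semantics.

0.20

The minimum is attained at P = 0.2, R = 0.2, Q = 0:
  not R: Gödel ¬ of 0.2 = 0 (operand ≠ 0)
  (not R ∧ P) = min(0, 0.2) = 0
  (P → (not R ∧ P)): 0.2 > 0, so result = 0
  not (P → (not R ∧ P)): Gödel ¬ of 0 = 1 (operand is 0)
  (Q → P): 0 ≤ 0.2, so result = 1
  (not (P → (not R ∧ P)) ∧ (Q → P)) = min(1, 1) = 1
  ((not (P → (not R ∧ P)) ∧ (Q → P)) → P): 1 > 0.2, so result = 0.2
Checking all 216 assignments confirms none give a value below 0.20.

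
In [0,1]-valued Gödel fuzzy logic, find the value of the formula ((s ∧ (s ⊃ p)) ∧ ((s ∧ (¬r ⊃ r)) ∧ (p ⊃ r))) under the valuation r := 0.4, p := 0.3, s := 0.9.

0.30

(s ⊃ p): 0.9 > 0.3, so result = 0.3
(s ∧ (s ⊃ p)) = min(0.9, 0.3) = 0.3
¬r: Gödel ¬ of 0.4 = 0 (operand ≠ 0)
(¬r ⊃ r): 0 ≤ 0.4, so result = 1
(s ∧ (¬r ⊃ r)) = min(0.9, 1) = 0.9
(p ⊃ r): 0.3 ≤ 0.4, so result = 1
((s ∧ (¬r ⊃ r)) ∧ (p ⊃ r)) = min(0.9, 1) = 0.9
((s ∧ (s ⊃ p)) ∧ ((s ∧ (¬r ⊃ r)) ∧ (p ⊃ r))) = min(0.3, 0.9) = 0.3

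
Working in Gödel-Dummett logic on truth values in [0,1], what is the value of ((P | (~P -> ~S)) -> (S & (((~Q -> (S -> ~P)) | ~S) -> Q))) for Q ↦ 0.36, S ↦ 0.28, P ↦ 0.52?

0.28

~P: Gödel ¬ of 0.52 = 0 (operand ≠ 0)
~S: Gödel ¬ of 0.28 = 0 (operand ≠ 0)
(~P -> ~S): 0 ≤ 0, so result = 1
(P | (~P -> ~S)) = max(0.52, 1) = 1
~Q: Gödel ¬ of 0.36 = 0 (operand ≠ 0)
~P: Gödel ¬ of 0.52 = 0 (operand ≠ 0)
(S -> ~P): 0.28 > 0, so result = 0
(~Q -> (S -> ~P)): 0 ≤ 0, so result = 1
~S: Gödel ¬ of 0.28 = 0 (operand ≠ 0)
((~Q -> (S -> ~P)) | ~S) = max(1, 0) = 1
(((~Q -> (S -> ~P)) | ~S) -> Q): 1 > 0.36, so result = 0.36
(S & (((~Q -> (S -> ~P)) | ~S) -> Q)) = min(0.28, 0.36) = 0.28
((P | (~P -> ~S)) -> (S & (((~Q -> (S -> ~P)) | ~S) -> Q))): 1 > 0.28, so result = 0.28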